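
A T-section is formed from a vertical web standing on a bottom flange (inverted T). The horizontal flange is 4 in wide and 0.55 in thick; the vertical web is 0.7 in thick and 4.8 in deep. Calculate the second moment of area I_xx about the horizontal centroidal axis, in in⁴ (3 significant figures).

I_xx ≈ 16.0 in⁴

Break the section into simple shapes (no overlaps), measuring from the bottom-left corner of the bounding box.
Flange: 4 × 0.55, A = 2.2 in², y = 0.275 in, Ī = 0.055458 in⁴.
Web: 0.7 × 4.8, A = 3.36 in², y = 2.95 in, Ī = 6.4512 in⁴.
Centroid: ȳ = ΣA·y / ΣA = 1.8915 in.
Transfer each piece to the horizontal centroidal axis using Ī + A·d² with d = y − 1.8915:
  flange: d = -1.6165 in → contributes +5.8045 in⁴
  web: d = 1.0585 in → contributes +10.215 in⁴
Total I = 16.02 in⁴.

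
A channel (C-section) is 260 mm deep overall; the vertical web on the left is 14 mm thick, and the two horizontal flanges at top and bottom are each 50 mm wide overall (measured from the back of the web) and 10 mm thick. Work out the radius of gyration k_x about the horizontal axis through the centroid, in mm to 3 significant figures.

Split into non-overlapping primitives; take the origin at the lower-left of the bounding box.
Web: 14 × 260, A = 3 640 mm², y = 130 mm, Ī = 20 505 333 mm⁴.
Top flange (beyond web): 36 × 10, A = 360 mm², y = 255 mm, Ī = 3 000 mm⁴.
Bottom flange (beyond web): 36 × 10, A = 360 mm², y = 5 mm, Ī = 3 000 mm⁴.
By symmetry the centroid is at mid-height, ȳ = 130 mm.
Transfer each piece to the horizontal axis through the centroid using Ī + A·d² with d = y − 130:
  web: d = 0 mm → contributes +20 505 333 mm⁴
  top flange (beyond web): d = 125 mm → contributes +5 628 000 mm⁴
  bottom flange (beyond web): d = -125 mm → contributes +5 628 000 mm⁴
Total I = 31 761 333 mm⁴.
Radius of gyration: k = √(I/A) = √(31 761 333 / 4 360) = 85.351 mm.

k_x ≈ 85.4 mm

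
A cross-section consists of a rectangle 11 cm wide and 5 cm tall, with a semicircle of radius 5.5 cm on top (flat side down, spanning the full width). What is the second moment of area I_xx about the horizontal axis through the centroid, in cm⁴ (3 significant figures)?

Split into non-overlapping primitives; take the origin at the lower-left of the bounding box.
Rectangular body: 11 × 5, A = 55 cm², y = 2.5 cm, Ī = 114.58 cm⁴.
Semicircular cap: semicircle r = 5.5, A = 47.517 cm², y = 7.3343 cm, Ī = 100.43 cm⁴.
Centroid: ȳ = ΣA·y / ΣA = 4.7407 cm.
Transfer each piece to the horizontal axis through the centroid using Ī + A·d² with d = y − 4.7407:
  rectangular body: d = -2.2407 cm → contributes +390.72 cm⁴
  semicircular cap: d = 2.5936 cm → contributes +420.06 cm⁴
Total I = 810.78 cm⁴.

I_xx ≈ 811 cm⁴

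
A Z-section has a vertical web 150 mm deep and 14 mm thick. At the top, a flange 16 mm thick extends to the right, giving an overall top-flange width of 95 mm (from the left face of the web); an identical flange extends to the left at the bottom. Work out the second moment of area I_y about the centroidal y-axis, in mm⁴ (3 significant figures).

Break the section into simple shapes (no overlaps), measuring from the bottom-left corner of the bounding box.
Web: 14 × 150, A = 2 100 mm², x = 88 mm, Ī = 34 300 mm⁴.
Top flange (beyond web): 81 × 16, A = 1 296 mm², x = 135.5 mm, Ī = 708 588 mm⁴.
Bottom flange (beyond web): 81 × 16, A = 1 296 mm², x = 40.5 mm, Ī = 708 588 mm⁴.
Centroid: x̄ = ΣA·x / ΣA = 88 mm.
Transfer each piece to the centroidal y-axis using Ī + A·d² with d = x − 88:
  web: d = 0 mm → contributes +34 300 mm⁴
  top flange (beyond web): d = 47.5 mm → contributes +3 632 688 mm⁴
  bottom flange (beyond web): d = -47.5 mm → contributes +3 632 688 mm⁴
Total I = 7 299 676 mm⁴.

I_y ≈ 7.30 × 10⁶ mm⁴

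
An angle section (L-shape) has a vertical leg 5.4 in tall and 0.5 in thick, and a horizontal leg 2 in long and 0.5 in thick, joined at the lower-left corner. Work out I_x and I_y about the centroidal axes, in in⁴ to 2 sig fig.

Split into non-overlapping primitives; take the origin at the lower-left of the bounding box.
Vertical leg: 0.5 × 5.4, A = 2.7 in², y = 2.7 in, Ī = 6.561 in⁴.
Horizontal leg (remainder): 1.5 × 0.5, A = 0.75 in², y = 0.25 in, Ī = 0.01563 in⁴.
Centroid: ȳ = ΣA·y / ΣA = 2.167 in.
Transfer each piece to the centroidal x-axis using Ī + A·d² with d = y − 2.167:
  vertical leg: d = 0.5326 in → contributes +7.327 in⁴
  horizontal leg (remainder): d = -1.917 in → contributes +2.773 in⁴
Total I = 10.1 in⁴.
For the y-axis: x̄ = 0.4674 in.
Repeating about the centroidal y-axis gives I_y = 0.7838 in⁴.

I_x ≈ 10 in⁴, I_y ≈ 0.78 in⁴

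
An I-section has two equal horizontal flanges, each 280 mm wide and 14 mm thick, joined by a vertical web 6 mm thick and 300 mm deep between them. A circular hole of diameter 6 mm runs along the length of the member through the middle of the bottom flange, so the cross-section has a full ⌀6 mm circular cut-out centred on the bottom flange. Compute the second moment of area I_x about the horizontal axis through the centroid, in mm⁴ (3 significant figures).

Decompose the section into non-overlapping parts with the origin at the bottom-left of its bounding rectangle.
Bottom flange: 280 × 14, A = 3 920 mm², y = 7 mm, Ī = 64 027 mm⁴.
Web: 6 × 300, A = 1 800 mm², y = 164 mm, Ī = 13 500 000 mm⁴.
Top flange: 280 × 14, A = 3 920 mm², y = 321 mm, Ī = 64 027 mm⁴.
Hole (subtracted): ⌀6, A = 28.274 mm², y = 7 mm, Ī = 63.617 mm⁴.
Centroid: ȳ = ΣA·y / ΣA = 164.46 mm.
Transfer each piece to the horizontal axis through the centroid using Ī + A·d² with d = y − 164.46:
  bottom flange: d = -157.46 mm → contributes +97 257 411 mm⁴
  web: d = -0.46184 mm → contributes +13 500 384 mm⁴
  top flange: d = 156.54 mm → contributes +96 120 474 mm⁴
  hole: d = -157.46 mm → contributes −701 104 mm⁴
Total I = 206 177 166 mm⁴.

I_x ≈ 2.06 × 10⁸ mm⁴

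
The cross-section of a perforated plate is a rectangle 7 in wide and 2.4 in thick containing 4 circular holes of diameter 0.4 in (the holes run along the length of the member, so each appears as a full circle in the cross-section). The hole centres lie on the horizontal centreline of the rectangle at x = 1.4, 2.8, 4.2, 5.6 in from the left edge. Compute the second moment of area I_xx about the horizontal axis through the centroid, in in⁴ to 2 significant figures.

Decompose the section into non-overlapping parts with the origin at the bottom-left of its bounding rectangle.
Plate: 7 × 2.4, A = 16.8 in², y = 1.2 in, Ī = 8.064 in⁴.
Hole 1 (subtracted): ⌀0.4, A = 0.1257 in², y = 1.2 in, Ī = 0.001257 in⁴.
Hole 2 (subtracted): ⌀0.4, A = 0.1257 in², y = 1.2 in, Ī = 0.001257 in⁴.
Hole 3 (subtracted): ⌀0.4, A = 0.1257 in², y = 1.2 in, Ī = 0.001257 in⁴.
Hole 4 (subtracted): ⌀0.4, A = 0.1257 in², y = 1.2 in, Ī = 0.001257 in⁴.
By symmetry the centroid is at mid-height, ȳ = 1.2 in.
All pieces are centred on the horizontal axis through the centroid, so I = ΣĪ (holes subtracted) = 8.059 in⁴.

I_xx ≈ 8.1 in⁴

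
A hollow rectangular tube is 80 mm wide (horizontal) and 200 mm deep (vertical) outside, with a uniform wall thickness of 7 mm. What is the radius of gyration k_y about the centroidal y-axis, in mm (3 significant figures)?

Break the section into simple shapes (no overlaps), measuring from the bottom-left corner of the bounding box.
Outer rectangle: 80 × 200, A = 16 000 mm², x = 40 mm, Ī = 8 533 333 mm⁴.
Inner void (subtracted): 66 × 186, A = 12 276 mm², x = 40 mm, Ī = 4 456 188 mm⁴.
By symmetry the centroid is at mid-width, x̄ = 40 mm.
All pieces are centred on the centroidal y-axis, so I = ΣĪ (holes subtracted) = 4 077 145 mm⁴.
Radius of gyration: k = √(I/A) = √(4 077 145 / 3 724) = 33.088 mm.

k_y ≈ 33.1 mm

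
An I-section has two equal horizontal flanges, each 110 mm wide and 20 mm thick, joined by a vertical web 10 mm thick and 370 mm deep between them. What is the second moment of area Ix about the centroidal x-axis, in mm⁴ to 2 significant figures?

Decompose the section into non-overlapping parts with the origin at the bottom-left of its bounding rectangle.
Bottom flange: 110 × 20, A = 2 200 mm², y = 10 mm, Ī = 73 333 mm⁴.
Web: 10 × 370, A = 3 700 mm², y = 205 mm, Ī = 42 210 833 mm⁴.
Top flange: 110 × 20, A = 2 200 mm², y = 400 mm, Ī = 73 333 mm⁴.
By symmetry the centroid is at mid-height, ȳ = 205 mm.
Transfer each piece to the centroidal x-axis using Ī + A·d² with d = y − 205:
  bottom flange: d = -195 mm → contributes +83 728 333 mm⁴
  web: d = 0 mm → contributes +42 210 833 mm⁴
  top flange: d = 195 mm → contributes +83 728 333 mm⁴
Total I = 209 667 500 mm⁴.

Ix ≈ 2.1 × 10⁸ mm⁴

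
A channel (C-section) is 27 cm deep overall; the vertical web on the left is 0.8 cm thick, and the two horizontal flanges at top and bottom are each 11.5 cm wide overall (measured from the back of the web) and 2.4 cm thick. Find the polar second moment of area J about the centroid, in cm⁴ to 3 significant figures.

Break the section into simple shapes (no overlaps), measuring from the bottom-left corner of the bounding box.
Web: 0.8 × 27, A = 21.6 cm², y = 13.5 cm, Ī = 1312.2 cm⁴.
Top flange (beyond web): 10.7 × 2.4, A = 25.68 cm², y = 25.8 cm, Ī = 12.326 cm⁴.
Bottom flange (beyond web): 10.7 × 2.4, A = 25.68 cm², y = 1.2 cm, Ī = 12.326 cm⁴.
By symmetry the centroid is at mid-height, ȳ = 13.5 cm.
Transfer each piece to the centroidal x-axis using Ī + A·d² with d = y − 13.5:
  web: d = 0 cm → contributes +1312.2 cm⁴
  top flange (beyond web): d = 12.3 cm → contributes +3897.5 cm⁴
  bottom flange (beyond web): d = -12.3 cm → contributes +3897.5 cm⁴
Total I = 9107.1 cm⁴.
For the y-axis: x̄ = 4.4477 cm.
Repeating about the centroidal y-axis gives I_y = 993.89 cm⁴.
Polar second moment: J = I_x + I_y = 10 101 cm⁴.

J ≈ 1.01 × 10⁴ cm⁴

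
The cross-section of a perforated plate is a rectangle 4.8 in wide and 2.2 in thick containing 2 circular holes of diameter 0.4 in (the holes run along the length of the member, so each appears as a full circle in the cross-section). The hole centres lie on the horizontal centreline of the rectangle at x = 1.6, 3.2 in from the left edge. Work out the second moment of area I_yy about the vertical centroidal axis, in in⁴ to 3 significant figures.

Decompose the section into non-overlapping parts with the origin at the bottom-left of its bounding rectangle.
Plate: 4.8 × 2.2, A = 10.56 in², x = 2.4 in, Ī = 20.275 in⁴.
Hole 1 (subtracted): ⌀0.4, A = 0.12566 in², x = 1.6 in, Ī = 0.0012566 in⁴.
Hole 2 (subtracted): ⌀0.4, A = 0.12566 in², x = 3.2 in, Ī = 0.0012566 in⁴.
By symmetry the centroid is at mid-width, x̄ = 2.4 in.
Transfer each piece to the vertical centroidal axis using Ī + A·d² with d = x − 2.4:
  plate: d = 0 in → contributes +20.275 in⁴
  hole 1: d = -0.8 in → contributes −0.081681 in⁴
  hole 2: d = 0.8 in → contributes −0.081681 in⁴
Total I = 20.112 in⁴.

I_yy ≈ 20.1 in⁴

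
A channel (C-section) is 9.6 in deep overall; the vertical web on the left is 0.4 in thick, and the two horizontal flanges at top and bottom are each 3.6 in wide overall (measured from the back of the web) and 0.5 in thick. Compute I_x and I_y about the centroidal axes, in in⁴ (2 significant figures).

I_x ≈ 96 in⁴, I_y ≈ 8.4 in⁴

Decompose the section into non-overlapping parts with the origin at the bottom-left of its bounding rectangle.
Web: 0.4 × 9.6, A = 3.84 in², y = 4.8 in, Ī = 29.49 in⁴.
Top flange (beyond web): 3.2 × 0.5, A = 1.6 in², y = 9.35 in, Ī = 0.03333 in⁴.
Bottom flange (beyond web): 3.2 × 0.5, A = 1.6 in², y = 0.25 in, Ī = 0.03333 in⁴.
By symmetry the centroid is at mid-height, ȳ = 4.8 in.
Transfer each piece to the centroidal x-axis using Ī + A·d² with d = y − 4.8:
  web: d = 0 in → contributes +29.49 in⁴
  top flange (beyond web): d = 4.55 in → contributes +33.16 in⁴
  bottom flange (beyond web): d = -4.55 in → contributes +33.16 in⁴
Total I = 95.81 in⁴.
For the y-axis: x̄ = 1.018 in.
Repeating about the centroidal y-axis gives I_y = 8.437 in⁴.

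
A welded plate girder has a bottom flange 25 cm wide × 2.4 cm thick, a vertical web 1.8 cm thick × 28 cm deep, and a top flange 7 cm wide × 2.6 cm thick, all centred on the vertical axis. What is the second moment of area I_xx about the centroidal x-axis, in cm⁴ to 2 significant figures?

I_xx ≈ 1.8 × 10⁴ cm⁴

Split into non-overlapping primitives; take the origin at the lower-left of the bounding box.
Bottom plate: 25 × 2.4, A = 60 cm², y = 1.2 cm, Ī = 28.8 cm⁴.
Web plate: 1.8 × 28, A = 50.4 cm², y = 16.4 cm, Ī = 3 293 cm⁴.
Top plate: 7 × 2.6, A = 18.2 cm², y = 31.7 cm, Ī = 10.25 cm⁴.
Centroid: ȳ = ΣA·y / ΣA = 11.47 cm.
Transfer each piece to the centroidal x-axis using Ī + A·d² with d = y − 11.47:
  bottom plate: d = -10.27 cm → contributes +6 362 cm⁴
  web plate: d = 4.926 cm → contributes +4 516 cm⁴
  top plate: d = 20.23 cm → contributes +7 456 cm⁴
Total I = 18 334 cm⁴.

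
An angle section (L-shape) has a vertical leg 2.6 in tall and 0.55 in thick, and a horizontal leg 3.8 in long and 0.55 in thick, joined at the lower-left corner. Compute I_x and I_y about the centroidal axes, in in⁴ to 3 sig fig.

Decompose the section into non-overlapping parts with the origin at the bottom-left of its bounding rectangle.
Vertical leg: 0.55 × 2.6, A = 1.43 in², y = 1.3 in, Ī = 0.80557 in⁴.
Horizontal leg (remainder): 3.25 × 0.55, A = 1.7875 in², y = 0.275 in, Ī = 0.04506 in⁴.
Centroid: ȳ = ΣA·y / ΣA = 0.73056 in.
Transfer each piece to the centroidal x-axis using Ī + A·d² with d = y − 0.73056:
  vertical leg: d = 0.56944 in → contributes +1.2693 in⁴
  horizontal leg (remainder): d = -0.45556 in → contributes +0.41602 in⁴
Total I = 1.6853 in⁴.
For the y-axis: x̄ = 1.3306 in.
Repeating about the centroidal y-axis gives I_y = 4.4774 in⁴.

I_x ≈ 1.69 in⁴, I_y ≈ 4.48 in⁴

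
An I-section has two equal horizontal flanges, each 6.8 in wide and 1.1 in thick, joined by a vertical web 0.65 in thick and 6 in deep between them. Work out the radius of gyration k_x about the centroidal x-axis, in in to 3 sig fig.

k_x ≈ 3.27 in

Decompose the section into non-overlapping parts with the origin at the bottom-left of its bounding rectangle.
Bottom flange: 6.8 × 1.1, A = 7.48 in², y = 0.55 in, Ī = 0.75423 in⁴.
Web: 0.65 × 6, A = 3.9 in², y = 4.1 in, Ī = 11.7 in⁴.
Top flange: 6.8 × 1.1, A = 7.48 in², y = 7.65 in, Ī = 0.75423 in⁴.
By symmetry the centroid is at mid-height, ȳ = 4.1 in.
Transfer each piece to the centroidal x-axis using Ī + A·d² with d = y − 4.1:
  bottom flange: d = -3.55 in → contributes +95.021 in⁴
  web: d = 0 in → contributes +11.7 in⁴
  top flange: d = 3.55 in → contributes +95.021 in⁴
Total I = 201.74 in⁴.
Radius of gyration: k = √(I/A) = √(201.74 / 18.86) = 3.2706 in.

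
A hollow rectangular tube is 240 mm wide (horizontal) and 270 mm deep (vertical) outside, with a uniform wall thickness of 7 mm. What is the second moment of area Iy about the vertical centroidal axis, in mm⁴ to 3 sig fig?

Split into non-overlapping primitives; take the origin at the lower-left of the bounding box.
Outer rectangle: 240 × 270, A = 64 800 mm², x = 120 mm, Ī = 311 040 000 mm⁴.
Inner void (subtracted): 226 × 256, A = 57 856 mm², x = 120 mm, Ī = 246 254 421 mm⁴.
By symmetry the centroid is at mid-width, x̄ = 120 mm.
All pieces are centred on the vertical centroidal axis, so I = ΣĪ (holes subtracted) = 64 785 579 mm⁴.

Iy ≈ 6.48 × 10⁷ mm⁴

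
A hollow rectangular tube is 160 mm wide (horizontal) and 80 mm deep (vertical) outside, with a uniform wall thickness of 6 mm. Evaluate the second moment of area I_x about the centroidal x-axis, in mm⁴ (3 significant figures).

Decompose the section into non-overlapping parts with the origin at the bottom-left of its bounding rectangle.
Outer rectangle: 160 × 80, A = 12 800 mm², y = 40 mm, Ī = 6 826 667 mm⁴.
Inner void (subtracted): 148 × 68, A = 10 064 mm², y = 40 mm, Ī = 3 877 995 mm⁴.
By symmetry the centroid is at mid-height, ȳ = 40 mm.
All pieces are centred on the centroidal x-axis, so I = ΣĪ (holes subtracted) = 2 948 672 mm⁴.

I_x ≈ 2.95 × 10⁶ mm⁴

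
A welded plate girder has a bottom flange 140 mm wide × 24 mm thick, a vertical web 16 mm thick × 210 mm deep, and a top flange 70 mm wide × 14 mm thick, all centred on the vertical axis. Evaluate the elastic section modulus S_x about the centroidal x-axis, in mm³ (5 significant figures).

S_x ≈ 3.8759 × 10⁵ mm³

Decompose the section into non-overlapping parts with the origin at the bottom-left of its bounding rectangle.
Bottom plate: 140 × 24, A = 3 360 mm², y = 12 mm, Ī = 161 280 mm⁴.
Web plate: 16 × 210, A = 3 360 mm², y = 129 mm, Ī = 12 348 000 mm⁴.
Top plate: 70 × 14, A = 980 mm², y = 241 mm, Ī = 16006.67 mm⁴.
Centroid: ȳ = ΣA·y / ΣA = 92.2 mm.
Transfer each piece to the centroidal x-axis using Ī + A·d² with d = y − 92.2:
  bottom plate: d = -80.2 mm → contributes +21 772 934 mm⁴
  web plate: d = 36.8 mm → contributes +16 898 246 mm⁴
  top plate: d = 148.8 mm → contributes +21 714 618 mm⁴
Total I = 60 385 799 mm⁴.
Extreme fibre distance c = 155.8 mm; S = I/c = 387585.4 mm³.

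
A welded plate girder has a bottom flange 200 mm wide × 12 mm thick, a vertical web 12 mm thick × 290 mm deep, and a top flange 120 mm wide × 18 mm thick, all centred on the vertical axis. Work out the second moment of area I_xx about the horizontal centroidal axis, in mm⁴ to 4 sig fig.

I_xx ≈ 1.303 × 10⁸ mm⁴

Decompose the section into non-overlapping parts with the origin at the bottom-left of its bounding rectangle.
Bottom plate: 200 × 12, A = 2 400 mm², y = 6 mm, Ī = 28 800 mm⁴.
Web plate: 12 × 290, A = 3 480 mm², y = 157 mm, Ī = 24 389 000 mm⁴.
Top plate: 120 × 18, A = 2 160 mm², y = 311 mm, Ī = 58 320 mm⁴.
Centroid: ȳ = ΣA·y / ΣA = 153.299 mm.
Transfer each piece to the horizontal centroidal axis using Ī + A·d² with d = y − 153.299:
  bottom plate: d = -147.299 mm → contributes +52 101 241 mm⁴
  web plate: d = 3.70149 mm → contributes +24 436 680 mm⁴
  top plate: d = 157.701 mm → contributes +53 777 003 mm⁴
Total I = 130 314 924 mm⁴.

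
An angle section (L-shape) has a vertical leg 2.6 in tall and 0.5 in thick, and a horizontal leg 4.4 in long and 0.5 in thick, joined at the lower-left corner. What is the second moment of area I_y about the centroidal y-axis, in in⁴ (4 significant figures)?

I_y ≈ 6.274 in⁴

Break the section into simple shapes (no overlaps), measuring from the bottom-left corner of the bounding box.
Vertical leg: 0.5 × 2.6, A = 1.3 in², x = 0.25 in, Ī = 0.0270833 in⁴.
Horizontal leg (remainder): 3.9 × 0.5, A = 1.95 in², x = 2.45 in, Ī = 2.47163 in⁴.
Centroid: x̄ = ΣA·x / ΣA = 1.57 in.
Transfer each piece to the centroidal y-axis using Ī + A·d² with d = x − 1.57:
  vertical leg: d = -1.32 in → contributes +2.2922 in⁴
  horizontal leg (remainder): d = 0.88 in → contributes +3.98171 in⁴
Total I = 6.27391 in⁴.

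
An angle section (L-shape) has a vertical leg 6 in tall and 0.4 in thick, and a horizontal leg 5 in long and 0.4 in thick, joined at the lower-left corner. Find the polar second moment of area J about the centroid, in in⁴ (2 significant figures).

J ≈ 25 in⁴

Break the section into simple shapes (no overlaps), measuring from the bottom-left corner of the bounding box.
Vertical leg: 0.4 × 6, A = 2.4 in², y = 3 in, Ī = 7.2 in⁴.
Horizontal leg (remainder): 4.6 × 0.4, A = 1.84 in², y = 0.2 in, Ī = 0.02453 in⁴.
Centroid: ȳ = ΣA·y / ΣA = 1.785 in.
Transfer each piece to the centroidal x-axis using Ī + A·d² with d = y − 1.785:
  vertical leg: d = 1.215 in → contributes +10.74 in⁴
  horizontal leg (remainder): d = -1.585 in → contributes +4.646 in⁴
Total I = 15.39 in⁴.
For the y-axis: x̄ = 1.285 in.
Repeating about the centroidal y-axis gives I_y = 9.786 in⁴.
Polar second moment: J = I_x + I_y = 25.18 in⁴.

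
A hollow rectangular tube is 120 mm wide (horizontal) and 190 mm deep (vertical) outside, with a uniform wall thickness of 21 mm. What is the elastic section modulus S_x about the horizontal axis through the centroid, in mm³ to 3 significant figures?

S_x ≈ 5.00 × 10⁵ mm³

Break the section into simple shapes (no overlaps), measuring from the bottom-left corner of the bounding box.
Outer rectangle: 120 × 190, A = 22 800 mm², y = 95 mm, Ī = 68 590 000 mm⁴.
Inner void (subtracted): 78 × 148, A = 11 544 mm², y = 95 mm, Ī = 21 071 648 mm⁴.
By symmetry the centroid is at mid-height, ȳ = 95 mm.
All pieces are centred on the horizontal axis through the centroid, so I = ΣĪ (holes subtracted) = 47 518 352 mm⁴.
Extreme fibre distance c = 95 mm; S = I/c = 500 193 mm³.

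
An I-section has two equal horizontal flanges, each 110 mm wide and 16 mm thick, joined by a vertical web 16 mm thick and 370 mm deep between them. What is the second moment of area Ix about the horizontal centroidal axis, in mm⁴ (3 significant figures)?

Split into non-overlapping primitives; take the origin at the lower-left of the bounding box.
Bottom flange: 110 × 16, A = 1 760 mm², y = 8 mm, Ī = 37 547 mm⁴.
Web: 16 × 370, A = 5 920 mm², y = 201 mm, Ī = 67 537 333 mm⁴.
Top flange: 110 × 16, A = 1 760 mm², y = 394 mm, Ī = 37 547 mm⁴.
By symmetry the centroid is at mid-height, ȳ = 201 mm.
Transfer each piece to the horizontal centroidal axis using Ī + A·d² with d = y − 201:
  bottom flange: d = -193 mm → contributes +65 595 787 mm⁴
  web: d = 0 mm → contributes +67 537 333 mm⁴
  top flange: d = 193 mm → contributes +65 595 787 mm⁴
Total I = 198 728 907 mm⁴.

Ix ≈ 1.99 × 10⁸ mm⁴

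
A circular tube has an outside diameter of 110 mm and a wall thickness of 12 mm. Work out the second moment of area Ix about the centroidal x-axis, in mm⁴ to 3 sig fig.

Ix ≈ 4.50 × 10⁶ mm⁴

Break the section into simple shapes (no overlaps), measuring from the bottom-left corner of the bounding box.
Outer circle: ⌀110, A = 9503.3 mm², y = 55 mm, Ī = 7 186 884 mm⁴.
Bore (subtracted): ⌀86, A = 5808.8 mm², y = 55 mm, Ī = 2 685 120 mm⁴.
By symmetry the centroid is at mid-height, ȳ = 55 mm.
All pieces are centred on the centroidal x-axis, so I = ΣĪ (holes subtracted) = 4 501 764 mm⁴.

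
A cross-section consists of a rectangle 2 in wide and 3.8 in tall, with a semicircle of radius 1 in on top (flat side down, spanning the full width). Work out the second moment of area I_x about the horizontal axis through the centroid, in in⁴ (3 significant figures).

I_x ≈ 16.3 in⁴

Break the section into simple shapes (no overlaps), measuring from the bottom-left corner of the bounding box.
Rectangular body: 2 × 3.8, A = 7.6 in², y = 1.9 in, Ī = 9.1453 in⁴.
Semicircular cap: semicircle r = 1, A = 1.5708 in², y = 4.2244 in, Ī = 0.10976 in⁴.
Centroid: ȳ = ΣA·y / ΣA = 2.2981 in.
Transfer each piece to the horizontal axis through the centroid using Ī + A·d² with d = y − 2.2981:
  rectangular body: d = -0.39813 in → contributes +10.35 in⁴
  semicircular cap: d = 1.9263 in → contributes +5.9383 in⁴
Total I = 16.288 in⁴.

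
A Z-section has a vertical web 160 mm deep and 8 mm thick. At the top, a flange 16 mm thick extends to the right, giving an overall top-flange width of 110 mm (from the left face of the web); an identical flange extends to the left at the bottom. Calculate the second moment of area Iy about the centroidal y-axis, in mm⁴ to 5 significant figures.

Break the section into simple shapes (no overlaps), measuring from the bottom-left corner of the bounding box.
Web: 8 × 160, A = 1 280 mm², x = 106 mm, Ī = 6826.667 mm⁴.
Top flange (beyond web): 102 × 16, A = 1 632 mm², x = 161 mm, Ī = 1 414 944 mm⁴.
Bottom flange (beyond web): 102 × 16, A = 1 632 mm², x = 51 mm, Ī = 1 414 944 mm⁴.
Centroid: x̄ = ΣA·x / ΣA = 106 mm.
Transfer each piece to the centroidal y-axis using Ī + A·d² with d = x − 106:
  web: d = 0 mm → contributes +6826.667 mm⁴
  top flange (beyond web): d = 55 mm → contributes +6 351 744 mm⁴
  bottom flange (beyond web): d = -55 mm → contributes +6 351 744 mm⁴
Total I = 12 710 315 mm⁴.

Iy ≈ 1.2710 × 10⁷ mm⁴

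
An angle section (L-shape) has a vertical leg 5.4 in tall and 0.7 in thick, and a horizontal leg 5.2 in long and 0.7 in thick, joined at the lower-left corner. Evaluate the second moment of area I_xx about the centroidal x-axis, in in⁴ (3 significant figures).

I_xx ≈ 18.8 in⁴

Split into non-overlapping primitives; take the origin at the lower-left of the bounding box.
Vertical leg: 0.7 × 5.4, A = 3.78 in², y = 2.7 in, Ī = 9.1854 in⁴.
Horizontal leg (remainder): 4.5 × 0.7, A = 3.15 in², y = 0.35 in, Ī = 0.12863 in⁴.
Centroid: ȳ = ΣA·y / ΣA = 1.6318 in.
Transfer each piece to the centroidal x-axis using Ī + A·d² with d = y − 1.6318:
  vertical leg: d = 1.0682 in → contributes +13.498 in⁴
  horizontal leg (remainder): d = -1.2818 in → contributes +5.3043 in⁴
Total I = 18.803 in⁴.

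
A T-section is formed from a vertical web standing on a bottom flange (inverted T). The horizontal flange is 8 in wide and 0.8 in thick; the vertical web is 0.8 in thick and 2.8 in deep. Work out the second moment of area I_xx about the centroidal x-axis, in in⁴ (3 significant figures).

I_xx ≈ 7.18 in⁴

Break the section into simple shapes (no overlaps), measuring from the bottom-left corner of the bounding box.
Flange: 8 × 0.8, A = 6.4 in², y = 0.4 in, Ī = 0.34133 in⁴.
Web: 0.8 × 2.8, A = 2.24 in², y = 2.2 in, Ī = 1.4635 in⁴.
Centroid: ȳ = ΣA·y / ΣA = 0.86667 in.
Transfer each piece to the centroidal x-axis using Ī + A·d² with d = y − 0.86667:
  flange: d = -0.46667 in → contributes +1.7351 in⁴
  web: d = 1.3333 in → contributes +5.4457 in⁴
Total I = 7.1808 in⁴.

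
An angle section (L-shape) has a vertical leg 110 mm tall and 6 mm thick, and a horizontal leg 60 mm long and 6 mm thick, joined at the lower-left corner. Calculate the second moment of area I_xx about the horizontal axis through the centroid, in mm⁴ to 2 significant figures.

I_xx ≈ 1.3 × 10⁶ mm⁴

Treat the section as a set of non-overlapping primitives; coordinates are from the bounding-box lower-left.
Vertical leg: 6 × 110, A = 660 mm², y = 55 mm, Ī = 665 500 mm⁴.
Horizontal leg (remainder): 54 × 6, A = 324 mm², y = 3 mm, Ī = 972 mm⁴.
Centroid: ȳ = ΣA·y / ΣA = 37.88 mm.
Transfer each piece to the horizontal axis through the centroid using Ī + A·d² with d = y − 37.88:
  vertical leg: d = 17.12 mm → contributes +858 986 mm⁴
  horizontal leg (remainder): d = -34.88 mm → contributes +395 111 mm⁴
Total I = 1 254 097 mm⁴.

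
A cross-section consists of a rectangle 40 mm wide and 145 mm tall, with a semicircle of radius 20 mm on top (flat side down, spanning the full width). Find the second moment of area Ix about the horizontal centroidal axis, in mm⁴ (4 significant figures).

Ix ≈ 1.390 × 10⁷ mm⁴

Treat the section as a set of non-overlapping primitives; coordinates are from the bounding-box lower-left.
Rectangular body: 40 × 145, A = 5 800 mm², y = 72.5 mm, Ī = 10 162 083 mm⁴.
Semicircular cap: semicircle r = 20, A = 628.319 mm², y = 153.488 mm, Ī = 17561.1 mm⁴.
Centroid: ȳ = ΣA·y / ΣA = 80.416 mm.
Transfer each piece to the horizontal centroidal axis using Ī + A·d² with d = y − 80.416:
  rectangular body: d = -7.91598 mm → contributes +10 525 527 mm⁴
  semicircular cap: d = 73.0723 mm → contributes +3 372 505 mm⁴
Total I = 13 898 032 mm⁴.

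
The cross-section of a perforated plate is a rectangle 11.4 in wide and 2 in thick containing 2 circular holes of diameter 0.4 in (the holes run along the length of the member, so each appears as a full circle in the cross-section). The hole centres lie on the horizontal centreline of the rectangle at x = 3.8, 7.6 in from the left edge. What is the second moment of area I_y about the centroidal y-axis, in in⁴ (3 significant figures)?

Break the section into simple shapes (no overlaps), measuring from the bottom-left corner of the bounding box.
Plate: 11.4 × 2, A = 22.8 in², x = 5.7 in, Ī = 246.92 in⁴.
Hole 1 (subtracted): ⌀0.4, A = 0.12566 in², x = 3.8 in, Ī = 0.0012566 in⁴.
Hole 2 (subtracted): ⌀0.4, A = 0.12566 in², x = 7.6 in, Ī = 0.0012566 in⁴.
By symmetry the centroid is at mid-width, x̄ = 5.7 in.
Transfer each piece to the centroidal y-axis using Ī + A·d² with d = x − 5.7:
  plate: d = 0 in → contributes +246.92 in⁴
  hole 1: d = -1.9 in → contributes −0.4549 in⁴
  hole 2: d = 1.9 in → contributes −0.4549 in⁴
Total I = 246.01 in⁴.

I_y ≈ 246 in⁴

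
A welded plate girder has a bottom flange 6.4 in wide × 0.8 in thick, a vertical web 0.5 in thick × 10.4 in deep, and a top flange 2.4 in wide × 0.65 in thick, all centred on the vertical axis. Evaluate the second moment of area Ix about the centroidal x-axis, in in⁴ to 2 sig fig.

Ix ≈ 220 in⁴

Decompose the section into non-overlapping parts with the origin at the bottom-left of its bounding rectangle.
Bottom plate: 6.4 × 0.8, A = 5.12 in², y = 0.4 in, Ī = 0.2731 in⁴.
Web plate: 0.5 × 10.4, A = 5.2 in², y = 6 in, Ī = 46.87 in⁴.
Top plate: 2.4 × 0.65, A = 1.56 in², y = 11.53 in, Ī = 0.05493 in⁴.
Centroid: ȳ = ΣA·y / ΣA = 4.312 in.
Transfer each piece to the centroidal x-axis using Ī + A·d² with d = y − 4.312:
  bottom plate: d = -3.912 in → contributes +78.63 in⁴
  web plate: d = 1.688 in → contributes +61.69 in⁴
  top plate: d = 7.213 in → contributes +81.22 in⁴
Total I = 221.5 in⁴.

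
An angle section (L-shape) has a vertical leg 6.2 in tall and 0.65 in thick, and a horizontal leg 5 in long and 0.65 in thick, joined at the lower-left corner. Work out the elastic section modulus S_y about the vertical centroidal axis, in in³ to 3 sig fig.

S_y ≈ 4.11 in³

Treat the section as a set of non-overlapping primitives; coordinates are from the bounding-box lower-left.
Vertical leg: 0.65 × 6.2, A = 4.03 in², x = 0.325 in, Ī = 0.14189 in⁴.
Horizontal leg (remainder): 4.35 × 0.65, A = 2.8275 in², x = 2.825 in, Ī = 4.4586 in⁴.
Centroid: x̄ = ΣA·x / ΣA = 1.3558 in.
Transfer each piece to the vertical centroidal axis using Ī + A·d² with d = x − 1.3558:
  vertical leg: d = -1.0308 in → contributes +4.424 in⁴
  horizontal leg (remainder): d = 1.4692 in → contributes +10.562 in⁴
Total I = 14.986 in⁴.
Extreme fibre distance c = 3.6442 in; S = I/c = 4.1123 in³.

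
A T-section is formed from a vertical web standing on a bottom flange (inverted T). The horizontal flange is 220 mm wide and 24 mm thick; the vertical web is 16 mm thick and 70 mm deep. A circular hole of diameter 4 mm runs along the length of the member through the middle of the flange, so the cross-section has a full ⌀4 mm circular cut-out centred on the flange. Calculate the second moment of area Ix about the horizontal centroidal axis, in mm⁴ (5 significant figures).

Treat the section as a set of non-overlapping primitives; coordinates are from the bounding-box lower-left.
Flange: 220 × 24, A = 5 280 mm², y = 12 mm, Ī = 253 440 mm⁴.
Web: 16 × 70, A = 1 120 mm², y = 59 mm, Ī = 457333.3 mm⁴.
Hole (subtracted): ⌀4, A = 12.56637 mm², y = 12 mm, Ī = 12.56637 mm⁴.
Centroid: ȳ = ΣA·y / ΣA = 20.24118 mm.
Transfer each piece to the horizontal centroidal axis using Ī + A·d² with d = y − 20.24118:
  flange: d = -8.241182 mm → contributes +612042.1 mm⁴
  web: d = 38.75882 mm → contributes +2 139 849 mm⁴
  hole: d = -8.241182 mm → contributes −866.0375 mm⁴
Total I = 2 751 025 mm⁴.

Ix ≈ 2.7510 × 10⁶ mm⁴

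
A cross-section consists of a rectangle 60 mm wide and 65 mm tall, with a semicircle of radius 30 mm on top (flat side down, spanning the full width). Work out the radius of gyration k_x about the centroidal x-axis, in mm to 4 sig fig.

k_x ≈ 25.97 mm

Break the section into simple shapes (no overlaps), measuring from the bottom-left corner of the bounding box.
Rectangular body: 60 × 65, A = 3 900 mm², y = 32.5 mm, Ī = 1 373 125 mm⁴.
Semicircular cap: semicircle r = 30, A = 1413.72 mm², y = 77.7324 mm, Ī = 88903.1 mm⁴.
Centroid: ȳ = ΣA·y / ΣA = 44.5341 mm.
Transfer each piece to the centroidal x-axis using Ī + A·d² with d = y − 44.5341:
  rectangular body: d = -12.0341 mm → contributes +1 937 921 mm⁴
  semicircular cap: d = 33.1983 mm → contributes +1 646 998 mm⁴
Total I = 3 584 920 mm⁴.
Radius of gyration: k = √(I/A) = √(3 584 920 / 5313.72) = 25.9741 mm.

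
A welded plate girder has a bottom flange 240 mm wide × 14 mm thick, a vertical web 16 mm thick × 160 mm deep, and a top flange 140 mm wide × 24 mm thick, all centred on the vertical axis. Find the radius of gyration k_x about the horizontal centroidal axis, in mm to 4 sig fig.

k_x ≈ 80.08 mm

Break the section into simple shapes (no overlaps), measuring from the bottom-left corner of the bounding box.
Bottom plate: 240 × 14, A = 3 360 mm², y = 7 mm, Ī = 54 880 mm⁴.
Web plate: 16 × 160, A = 2 560 mm², y = 94 mm, Ī = 5 461 333 mm⁴.
Top plate: 140 × 24, A = 3 360 mm², y = 186 mm, Ī = 161 280 mm⁴.
Centroid: ȳ = ΣA·y / ΣA = 95.8103 mm.
Transfer each piece to the horizontal centroidal axis using Ī + A·d² with d = y − 95.8103:
  bottom plate: d = -88.8103 mm → contributes +26 556 132 mm⁴
  web plate: d = -1.81034 mm → contributes +5 469 723 mm⁴
  top plate: d = 90.1897 mm → contributes +27 492 104 mm⁴
Total I = 59 517 960 mm⁴.
Radius of gyration: k = √(I/A) = √(59 517 960 / 9 280) = 80.0848 mm.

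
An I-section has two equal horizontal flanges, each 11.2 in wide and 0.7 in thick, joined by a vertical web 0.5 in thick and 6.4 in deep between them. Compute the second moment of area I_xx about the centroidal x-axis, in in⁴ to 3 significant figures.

Break the section into simple shapes (no overlaps), measuring from the bottom-left corner of the bounding box.
Bottom flange: 11.2 × 0.7, A = 7.84 in², y = 0.35 in, Ī = 0.32013 in⁴.
Web: 0.5 × 6.4, A = 3.2 in², y = 3.9 in, Ī = 10.923 in⁴.
Top flange: 11.2 × 0.7, A = 7.84 in², y = 7.45 in, Ī = 0.32013 in⁴.
By symmetry the centroid is at mid-height, ȳ = 3.9 in.
Transfer each piece to the centroidal x-axis using Ī + A·d² with d = y − 3.9:
  bottom flange: d = -3.55 in → contributes +99.124 in⁴
  web: d = 0 in → contributes +10.923 in⁴
  top flange: d = 3.55 in → contributes +99.124 in⁴
Total I = 209.17 in⁴.

I_xx ≈ 209 in⁴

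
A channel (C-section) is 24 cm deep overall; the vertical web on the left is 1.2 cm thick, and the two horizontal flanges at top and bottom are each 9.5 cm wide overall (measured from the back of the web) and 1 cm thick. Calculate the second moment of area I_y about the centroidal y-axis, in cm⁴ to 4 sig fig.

Treat the section as a set of non-overlapping primitives; coordinates are from the bounding-box lower-left.
Web: 1.2 × 24, A = 28.8 cm², x = 0.6 cm, Ī = 3.456 cm⁴.
Top flange (beyond web): 8.3 × 1, A = 8.3 cm², x = 5.35 cm, Ī = 47.6489 cm⁴.
Bottom flange (beyond web): 8.3 × 1, A = 8.3 cm², x = 5.35 cm, Ī = 47.6489 cm⁴.
Centroid: x̄ = ΣA·x / ΣA = 2.33678 cm.
Transfer each piece to the centroidal y-axis using Ī + A·d² with d = x − 2.33678:
  web: d = -1.73678 cm → contributes +90.3289 cm⁴
  top flange (beyond web): d = 3.01322 cm → contributes +123.009 cm⁴
  bottom flange (beyond web): d = 3.01322 cm → contributes +123.009 cm⁴
Total I = 336.346 cm⁴.

I_y ≈ 336.3 cm⁴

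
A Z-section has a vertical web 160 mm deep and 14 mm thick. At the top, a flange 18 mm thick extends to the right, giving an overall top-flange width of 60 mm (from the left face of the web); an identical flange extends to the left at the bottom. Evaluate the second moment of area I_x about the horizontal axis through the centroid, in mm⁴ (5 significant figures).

I_x ≈ 1.3171 × 10⁷ mm⁴

Decompose the section into non-overlapping parts with the origin at the bottom-left of its bounding rectangle.
Web: 14 × 160, A = 2 240 mm², y = 80 mm, Ī = 4 778 667 mm⁴.
Top flange (beyond web): 46 × 18, A = 828 mm², y = 151 mm, Ī = 22 356 mm⁴.
Bottom flange (beyond web): 46 × 18, A = 828 mm², y = 9 mm, Ī = 22 356 mm⁴.
Centroid: ȳ = ΣA·y / ΣA = 80 mm.
Transfer each piece to the horizontal axis through the centroid using Ī + A·d² with d = y − 80:
  web: d = 0 mm → contributes +4 778 667 mm⁴
  top flange (beyond web): d = 71 mm → contributes +4 196 304 mm⁴
  bottom flange (beyond web): d = -71 mm → contributes +4 196 304 mm⁴
Total I = 13 171 275 mm⁴.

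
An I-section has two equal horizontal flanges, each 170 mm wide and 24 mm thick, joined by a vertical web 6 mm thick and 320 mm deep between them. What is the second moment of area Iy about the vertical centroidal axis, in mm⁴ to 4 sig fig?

Treat the section as a set of non-overlapping primitives; coordinates are from the bounding-box lower-left.
Bottom flange: 170 × 24, A = 4 080 mm², x = 85 mm, Ī = 9 826 000 mm⁴.
Web: 6 × 320, A = 1 920 mm², x = 85 mm, Ī = 5 760 mm⁴.
Top flange: 170 × 24, A = 4 080 mm², x = 85 mm, Ī = 9 826 000 mm⁴.
By symmetry the centroid is at mid-width, x̄ = 85 mm.
All pieces are centred on the vertical centroidal axis, so I = ΣĪ = 19 657 760 mm⁴.

Iy ≈ 1.966 × 10⁷ mm⁴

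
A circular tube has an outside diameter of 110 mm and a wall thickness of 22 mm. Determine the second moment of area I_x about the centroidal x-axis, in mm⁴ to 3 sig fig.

Split into non-overlapping primitives; take the origin at the lower-left of the bounding box.
Outer circle: ⌀110, A = 9503.3 mm², y = 55 mm, Ī = 7 186 884 mm⁴.
Bore (subtracted): ⌀66, A = 3421.2 mm², y = 55 mm, Ī = 931 420 mm⁴.
By symmetry the centroid is at mid-height, ȳ = 55 mm.
All pieces are centred on the centroidal x-axis, so I = ΣĪ (holes subtracted) = 6 255 464 mm⁴.

I_x ≈ 6.26 × 10⁶ mm⁴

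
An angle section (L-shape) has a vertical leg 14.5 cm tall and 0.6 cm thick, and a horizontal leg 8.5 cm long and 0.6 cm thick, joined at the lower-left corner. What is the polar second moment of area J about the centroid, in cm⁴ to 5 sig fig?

Treat the section as a set of non-overlapping primitives; coordinates are from the bounding-box lower-left.
Vertical leg: 0.6 × 14.5, A = 8.7 cm², y = 7.25 cm, Ī = 152.4313 cm⁴.
Horizontal leg (remainder): 7.9 × 0.6, A = 4.74 cm², y = 0.3 cm, Ī = 0.1422 cm⁴.
Centroid: ȳ = ΣA·y / ΣA = 4.798884 cm.
Transfer each piece to the centroidal x-axis using Ī + A·d² with d = y − 4.798884:
  vertical leg: d = 2.451116 cm → contributes +204.7006 cm⁴
  horizontal leg (remainder): d = -4.498884 cm → contributes +96.07959 cm⁴
Total I = 300.7802 cm⁴.
For the y-axis: x̄ = 1.798884 cm.
Repeating about the centroidal y-axis gives I_y = 80.33418 cm⁴.
Polar second moment: J = I_x + I_y = 381.1144 cm⁴.

J ≈ 381.11 cm⁴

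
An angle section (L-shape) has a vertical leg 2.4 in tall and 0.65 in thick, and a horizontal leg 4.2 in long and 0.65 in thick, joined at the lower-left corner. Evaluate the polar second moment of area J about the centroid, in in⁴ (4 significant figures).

J ≈ 8.126 in⁴

Treat the section as a set of non-overlapping primitives; coordinates are from the bounding-box lower-left.
Vertical leg: 0.65 × 2.4, A = 1.56 in², y = 1.2 in, Ī = 0.7488 in⁴.
Horizontal leg (remainder): 3.55 × 0.65, A = 2.3075 in², y = 0.325 in, Ī = 0.0812432 in⁴.
Centroid: ȳ = ΣA·y / ΣA = 0.677941 in.
Transfer each piece to the centroidal x-axis using Ī + A·d² with d = y − 0.677941:
  vertical leg: d = 0.522059 in → contributes +1.17397 in⁴
  horizontal leg (remainder): d = -0.352941 in → contributes +0.368683 in⁴
Total I = 1.54265 in⁴.
For the y-axis: x̄ = 1.57794 in.
Repeating about the centroidal y-axis gives I_y = 6.58292 in⁴.
Polar second moment: J = I_x + I_y = 8.12557 in⁴.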